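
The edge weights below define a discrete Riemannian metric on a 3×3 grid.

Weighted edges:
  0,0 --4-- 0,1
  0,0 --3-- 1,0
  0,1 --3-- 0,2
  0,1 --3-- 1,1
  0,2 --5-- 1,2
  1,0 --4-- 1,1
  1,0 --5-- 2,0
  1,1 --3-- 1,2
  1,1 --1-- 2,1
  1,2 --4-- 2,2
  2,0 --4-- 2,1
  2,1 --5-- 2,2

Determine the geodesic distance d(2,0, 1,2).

Shortest path: 2,0 → 2,1 → 1,1 → 1,2, total weight = 8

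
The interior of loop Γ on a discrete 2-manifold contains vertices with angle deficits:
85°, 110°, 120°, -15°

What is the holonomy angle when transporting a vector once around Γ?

Holonomy = total enclosed curvature = 85° + 110° + 120° + (-15°) = 300°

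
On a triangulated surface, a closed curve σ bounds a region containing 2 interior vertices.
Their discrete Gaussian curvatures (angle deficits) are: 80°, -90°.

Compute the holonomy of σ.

Holonomy = total enclosed curvature = 80° + (-90°) = -10°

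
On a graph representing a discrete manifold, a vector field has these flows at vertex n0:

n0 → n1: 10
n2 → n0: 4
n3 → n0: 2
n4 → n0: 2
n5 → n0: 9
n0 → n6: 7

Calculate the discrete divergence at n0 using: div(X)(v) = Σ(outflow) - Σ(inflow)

Divergence = sum of outgoing flows = 10 + (-4) + (-2) + (-2) + (-9) + 7 = 0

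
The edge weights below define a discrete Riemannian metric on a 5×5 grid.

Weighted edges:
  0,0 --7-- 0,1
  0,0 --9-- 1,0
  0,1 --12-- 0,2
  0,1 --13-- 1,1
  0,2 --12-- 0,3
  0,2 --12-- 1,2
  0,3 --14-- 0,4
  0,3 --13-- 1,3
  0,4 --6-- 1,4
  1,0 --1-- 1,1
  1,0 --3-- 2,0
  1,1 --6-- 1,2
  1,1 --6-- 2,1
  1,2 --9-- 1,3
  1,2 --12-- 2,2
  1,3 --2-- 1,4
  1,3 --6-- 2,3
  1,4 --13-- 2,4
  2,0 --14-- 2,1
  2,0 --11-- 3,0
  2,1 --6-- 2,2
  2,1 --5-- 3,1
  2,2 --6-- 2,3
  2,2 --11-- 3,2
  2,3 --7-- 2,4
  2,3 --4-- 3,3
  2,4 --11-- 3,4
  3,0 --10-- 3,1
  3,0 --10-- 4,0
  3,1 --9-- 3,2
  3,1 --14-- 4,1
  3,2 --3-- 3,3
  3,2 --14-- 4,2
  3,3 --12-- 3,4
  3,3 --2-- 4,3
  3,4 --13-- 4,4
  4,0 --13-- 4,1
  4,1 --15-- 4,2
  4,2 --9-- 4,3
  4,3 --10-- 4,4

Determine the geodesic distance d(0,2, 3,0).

Shortest path: 0,2 → 1,2 → 1,1 → 1,0 → 2,0 → 3,0, total weight = 33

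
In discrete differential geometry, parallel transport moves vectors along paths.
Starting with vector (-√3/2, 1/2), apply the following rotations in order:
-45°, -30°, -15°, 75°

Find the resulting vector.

Total rotation: (-45°) + (-30°) + (-15°) + 75° = -15°. Final vector: (-0.7071, 0.7071)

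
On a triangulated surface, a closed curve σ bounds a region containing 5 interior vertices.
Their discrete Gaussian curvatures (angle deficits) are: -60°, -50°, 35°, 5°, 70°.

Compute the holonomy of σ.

Holonomy = total enclosed curvature = (-60°) + (-50°) + 35° + 5° + 70° = 0°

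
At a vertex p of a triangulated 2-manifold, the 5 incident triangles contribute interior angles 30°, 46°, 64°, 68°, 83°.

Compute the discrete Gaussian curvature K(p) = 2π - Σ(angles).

Sum of angles = 291°. K = 360° - 291° = 69° = 23π/60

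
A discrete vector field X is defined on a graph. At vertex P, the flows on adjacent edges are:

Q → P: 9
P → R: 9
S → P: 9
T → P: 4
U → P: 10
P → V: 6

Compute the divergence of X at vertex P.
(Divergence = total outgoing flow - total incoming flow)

Divergence = sum of outgoing flows = (-9) + 9 + (-9) + (-4) + (-10) + 6 = -17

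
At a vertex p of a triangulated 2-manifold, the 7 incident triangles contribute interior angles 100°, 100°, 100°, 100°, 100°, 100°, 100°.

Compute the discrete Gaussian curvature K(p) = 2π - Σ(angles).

Sum of angles = 700°. K = 360° - 700° = -340°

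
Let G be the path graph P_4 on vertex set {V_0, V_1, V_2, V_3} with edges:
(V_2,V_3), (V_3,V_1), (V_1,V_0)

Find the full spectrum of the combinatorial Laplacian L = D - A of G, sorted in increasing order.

The path graph P_n has Laplacian eigenvalues λ_k = 2 − 2cos(kπ/n), k = 0, 1, …, n−1. Here n = 4:
k=0: 2 − 2cos(0) = 0.0; k=1: 2 − 2cos(π/4) = 0.5858; k=2: 2 − 2cos(π/2) = 2.0; k=3: 2 − 2cos(3π/4) = 3.4142.
Laplacian eigenvalues (increasing order): [0.0, 0.5858, 2.0, 3.4142]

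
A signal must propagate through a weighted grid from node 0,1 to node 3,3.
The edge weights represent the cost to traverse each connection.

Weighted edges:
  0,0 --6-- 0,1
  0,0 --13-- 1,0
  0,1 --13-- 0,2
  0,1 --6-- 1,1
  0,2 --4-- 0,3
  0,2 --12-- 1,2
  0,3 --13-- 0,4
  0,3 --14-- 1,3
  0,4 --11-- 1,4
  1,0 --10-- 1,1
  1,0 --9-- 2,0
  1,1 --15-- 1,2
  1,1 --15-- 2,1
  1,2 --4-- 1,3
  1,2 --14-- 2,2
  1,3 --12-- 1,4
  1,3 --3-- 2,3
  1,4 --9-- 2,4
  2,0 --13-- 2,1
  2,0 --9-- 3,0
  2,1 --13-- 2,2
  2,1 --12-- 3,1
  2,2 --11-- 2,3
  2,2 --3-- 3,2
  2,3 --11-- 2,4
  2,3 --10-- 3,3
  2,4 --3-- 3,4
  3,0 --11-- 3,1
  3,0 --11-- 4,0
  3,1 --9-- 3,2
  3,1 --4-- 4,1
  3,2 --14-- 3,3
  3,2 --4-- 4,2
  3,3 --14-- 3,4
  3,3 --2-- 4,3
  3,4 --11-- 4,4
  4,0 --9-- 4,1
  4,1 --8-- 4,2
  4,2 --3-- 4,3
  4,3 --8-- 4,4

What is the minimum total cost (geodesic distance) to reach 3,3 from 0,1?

Shortest path: 0,1 → 1,1 → 1,2 → 1,3 → 2,3 → 3,3, total weight = 38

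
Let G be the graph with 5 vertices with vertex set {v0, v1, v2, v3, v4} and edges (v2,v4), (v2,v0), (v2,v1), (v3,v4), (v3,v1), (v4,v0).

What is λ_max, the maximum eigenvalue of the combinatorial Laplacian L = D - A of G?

Degrees: deg(v0) = 2, deg(v1) = 2, deg(v2) = 3, deg(v3) = 2, deg(v4) = 3.
L = D − A with rows/columns ordered (v0, v1, v2, v3, v4):
  [ 2,  0, -1,  0, -1]
  [ 0,  2, -1, -1,  0]
  [-1, -1,  3,  0, -1]
  [ 0, -1,  0,  2, -1]
  [-1,  0, -1, -1,  3]
Characteristic polynomial: det(λI − L) = λ(λ² − 5λ + 5)(λ² − 7λ + 11).
Roots: λ = 0; (λ² − 5λ + 5) = 0 ⇒ λ = (5 ± √5)/2 ≈ 1.382, 3.618; (λ² − 7λ + 11) = 0 ⇒ λ = (7 ± √5)/2 ≈ 2.382, 4.618.
(Check: the roots sum (with multiplicity) to 12, matching trace L = Σdeg = 2·6 = 12.)
Laplacian eigenvalues: [0.0, 1.382, 2.382, 3.618, 4.618]. Largest eigenvalue (spectral radius) = 4.618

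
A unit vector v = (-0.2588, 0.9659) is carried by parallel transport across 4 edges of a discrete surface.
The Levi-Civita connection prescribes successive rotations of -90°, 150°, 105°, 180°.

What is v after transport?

Total rotation: (-90°) + 150° + 105° + 180° = 345° ≡ -15° (mod 360°). Final vector: (0, 1)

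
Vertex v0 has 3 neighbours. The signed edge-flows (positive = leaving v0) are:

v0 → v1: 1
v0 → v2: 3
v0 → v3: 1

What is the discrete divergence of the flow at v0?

Divergence = sum of outgoing flows = 1 + 3 + 1 = 5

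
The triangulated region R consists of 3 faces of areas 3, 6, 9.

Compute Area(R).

3 + 6 + 9 = 18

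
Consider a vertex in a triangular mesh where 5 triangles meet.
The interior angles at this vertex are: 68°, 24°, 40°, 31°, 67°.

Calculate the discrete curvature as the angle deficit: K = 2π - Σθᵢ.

Sum of angles = 230°. K = 360° - 230° = 130° = 13π/18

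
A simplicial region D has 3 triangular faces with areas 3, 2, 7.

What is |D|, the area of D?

3 + 2 + 7 = 12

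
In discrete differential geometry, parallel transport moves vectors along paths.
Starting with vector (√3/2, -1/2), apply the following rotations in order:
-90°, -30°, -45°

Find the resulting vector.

Total rotation: (-90°) + (-30°) + (-45°) = -165°. Final vector: (-0.9659, 0.2588)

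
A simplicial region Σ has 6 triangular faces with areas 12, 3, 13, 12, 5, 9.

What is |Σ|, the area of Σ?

12 + 3 + 13 + 12 + 5 + 9 = 54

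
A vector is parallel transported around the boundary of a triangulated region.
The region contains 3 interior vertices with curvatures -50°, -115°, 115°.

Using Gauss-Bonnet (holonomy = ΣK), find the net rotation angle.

Holonomy = total enclosed curvature = (-50°) + (-115°) + 115° = -50°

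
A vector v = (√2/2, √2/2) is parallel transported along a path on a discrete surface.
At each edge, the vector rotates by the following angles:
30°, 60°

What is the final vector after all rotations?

Total rotation: 30° + 60° = 90°. Final vector: (-0.7071, 0.7071)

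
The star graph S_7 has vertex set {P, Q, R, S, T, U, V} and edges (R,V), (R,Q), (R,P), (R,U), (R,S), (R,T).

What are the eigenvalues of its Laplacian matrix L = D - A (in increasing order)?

The star S_7 is the complete bipartite graph K_{1,6} (one hub of degree 6, 6 leaves of degree 1). The Laplacian spectrum of K_{p,q} is 0, p (multiplicity q−1), q (multiplicity p−1), p+q. With p = 1, q = 6: 0 once, 1 with multiplicity 5, and 7 once. (Check: trace L = sum of degrees = 12 = 5·1 + 7.)
Laplacian eigenvalues (increasing order): [0.0, 1.0, 1.0, 1.0, 1.0, 1.0, 7.0]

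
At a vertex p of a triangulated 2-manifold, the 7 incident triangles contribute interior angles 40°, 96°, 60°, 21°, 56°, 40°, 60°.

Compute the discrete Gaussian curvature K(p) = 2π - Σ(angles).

Sum of angles = 373°. K = 360° - 373° = -13° = -13π/180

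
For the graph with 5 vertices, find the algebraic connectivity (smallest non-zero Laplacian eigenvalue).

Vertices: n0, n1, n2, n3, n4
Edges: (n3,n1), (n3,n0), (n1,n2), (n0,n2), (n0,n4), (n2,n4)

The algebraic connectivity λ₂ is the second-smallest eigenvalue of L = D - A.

Degrees: deg(n0) = 3, deg(n1) = 2, deg(n2) = 3, deg(n3) = 2, deg(n4) = 2.
L = D − A with rows/columns ordered (n0, n1, n2, n3, n4):
  [ 3,  0, -1, -1, -1]
  [ 0,  2, -1, -1,  0]
  [-1, -1,  3,  0, -1]
  [-1, -1,  0,  2,  0]
  [-1,  0, -1,  0,  2]
Characteristic polynomial: det(λI − L) = λ(λ² − 5λ + 5)(λ² − 7λ + 11).
Roots: λ = 0; (λ² − 5λ + 5) = 0 ⇒ λ = (5 ± √5)/2 ≈ 1.382, 3.618; (λ² − 7λ + 11) = 0 ⇒ λ = (7 ± √5)/2 ≈ 2.382, 4.618.
(Check: the roots sum (with multiplicity) to 12, matching trace L = Σdeg = 2·6 = 12.)
Laplacian eigenvalues: [0.0, 1.382, 2.382, 3.618, 4.618]. Algebraic connectivity (smallest non-zero eigenvalue) = 1.382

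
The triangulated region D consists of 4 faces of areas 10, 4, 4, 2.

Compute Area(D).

10 + 4 + 4 + 2 = 20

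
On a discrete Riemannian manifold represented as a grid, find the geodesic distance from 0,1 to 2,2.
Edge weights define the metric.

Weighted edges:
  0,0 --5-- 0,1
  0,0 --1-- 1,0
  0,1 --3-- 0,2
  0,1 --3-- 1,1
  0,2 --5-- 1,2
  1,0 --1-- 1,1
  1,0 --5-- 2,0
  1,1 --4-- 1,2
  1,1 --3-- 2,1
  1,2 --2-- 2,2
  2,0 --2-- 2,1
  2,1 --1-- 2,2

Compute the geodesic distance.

Shortest path: 0,1 → 1,1 → 2,1 → 2,2, total weight = 7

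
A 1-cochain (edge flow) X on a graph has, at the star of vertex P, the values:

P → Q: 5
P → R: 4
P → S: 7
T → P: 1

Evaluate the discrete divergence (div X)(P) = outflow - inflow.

Divergence = sum of outgoing flows = 5 + 4 + 7 + (-1) = 15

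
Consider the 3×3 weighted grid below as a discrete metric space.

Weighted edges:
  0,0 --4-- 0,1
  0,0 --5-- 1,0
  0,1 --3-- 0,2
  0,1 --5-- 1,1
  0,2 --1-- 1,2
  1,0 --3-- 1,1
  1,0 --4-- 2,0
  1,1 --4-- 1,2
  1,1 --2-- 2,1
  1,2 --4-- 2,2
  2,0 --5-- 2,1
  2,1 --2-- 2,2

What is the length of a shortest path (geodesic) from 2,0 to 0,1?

Shortest path: 2,0 → 1,0 → 1,1 → 0,1, total weight = 12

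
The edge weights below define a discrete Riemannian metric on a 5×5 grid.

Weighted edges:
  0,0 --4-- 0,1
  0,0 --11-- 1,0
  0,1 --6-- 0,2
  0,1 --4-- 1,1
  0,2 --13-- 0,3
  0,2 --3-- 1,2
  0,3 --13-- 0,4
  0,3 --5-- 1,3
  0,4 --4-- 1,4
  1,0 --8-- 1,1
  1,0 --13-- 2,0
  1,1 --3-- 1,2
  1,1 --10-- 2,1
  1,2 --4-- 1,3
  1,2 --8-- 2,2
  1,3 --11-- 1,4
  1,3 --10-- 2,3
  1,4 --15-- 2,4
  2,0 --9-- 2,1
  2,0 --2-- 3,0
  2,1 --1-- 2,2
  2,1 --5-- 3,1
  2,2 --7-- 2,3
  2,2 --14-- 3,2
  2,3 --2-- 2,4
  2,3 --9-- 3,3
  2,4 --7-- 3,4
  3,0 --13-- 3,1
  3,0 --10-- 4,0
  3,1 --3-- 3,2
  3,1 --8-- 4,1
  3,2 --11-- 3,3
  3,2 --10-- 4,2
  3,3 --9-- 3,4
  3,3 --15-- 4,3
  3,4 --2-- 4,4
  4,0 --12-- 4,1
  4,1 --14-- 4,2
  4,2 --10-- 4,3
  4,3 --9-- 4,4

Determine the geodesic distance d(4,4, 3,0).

Shortest path: 4,4 → 3,4 → 2,4 → 2,3 → 2,2 → 2,1 → 2,0 → 3,0, total weight = 30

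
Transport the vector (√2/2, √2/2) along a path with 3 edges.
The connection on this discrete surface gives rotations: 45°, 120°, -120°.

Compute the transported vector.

Total rotation: 45° + 120° + (-120°) = 45°. Final vector: (0, 1)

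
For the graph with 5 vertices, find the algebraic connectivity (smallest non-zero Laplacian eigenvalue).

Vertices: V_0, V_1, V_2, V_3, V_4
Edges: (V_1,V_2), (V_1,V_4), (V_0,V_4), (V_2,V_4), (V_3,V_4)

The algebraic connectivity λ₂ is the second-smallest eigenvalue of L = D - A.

Degrees: deg(V_0) = 1, deg(V_1) = 2, deg(V_2) = 2, deg(V_3) = 1, deg(V_4) = 4.
L = D − A with rows/columns ordered (V_0, V_1, V_2, V_3, V_4):
  [ 1,  0,  0,  0, -1]
  [ 0,  2, -1,  0, -1]
  [ 0, -1,  2,  0, -1]
  [ 0,  0,  0,  1, -1]
  [-1, -1, -1, -1,  4]
Characteristic polynomial: det(λI − L) = λ(λ − 1)²(λ − 3)(λ − 5).
Roots: λ = 0; (λ − 1) = 0 ⇒ λ = 1 (multiplicity 2); (λ − 3) = 0 ⇒ λ = 3; (λ − 5) = 0 ⇒ λ = 5.
(Check: the roots sum (with multiplicity) to 10, matching trace L = Σdeg = 2·5 = 10.)
Laplacian eigenvalues: [0.0, 1.0, 1.0, 3.0, 5.0]. Algebraic connectivity (smallest non-zero eigenvalue) = 1.0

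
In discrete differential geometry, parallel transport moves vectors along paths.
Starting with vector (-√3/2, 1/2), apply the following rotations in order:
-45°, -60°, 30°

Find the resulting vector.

Total rotation: (-45°) + (-60°) + 30° = -75°. Final vector: (0.2588, 0.9659)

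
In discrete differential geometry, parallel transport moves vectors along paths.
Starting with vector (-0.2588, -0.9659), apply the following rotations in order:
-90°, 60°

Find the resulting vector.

Total rotation: (-90°) + 60° = -30°. Final vector: (-0.7071, -0.7071)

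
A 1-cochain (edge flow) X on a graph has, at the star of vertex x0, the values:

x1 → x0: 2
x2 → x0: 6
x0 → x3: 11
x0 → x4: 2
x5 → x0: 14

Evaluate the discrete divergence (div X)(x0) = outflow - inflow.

Divergence = sum of outgoing flows = (-2) + (-6) + 11 + 2 + (-14) = -9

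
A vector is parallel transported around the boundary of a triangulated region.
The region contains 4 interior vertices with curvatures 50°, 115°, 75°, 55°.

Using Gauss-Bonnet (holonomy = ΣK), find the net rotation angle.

Holonomy = total enclosed curvature = 50° + 115° + 75° + 55° = 295°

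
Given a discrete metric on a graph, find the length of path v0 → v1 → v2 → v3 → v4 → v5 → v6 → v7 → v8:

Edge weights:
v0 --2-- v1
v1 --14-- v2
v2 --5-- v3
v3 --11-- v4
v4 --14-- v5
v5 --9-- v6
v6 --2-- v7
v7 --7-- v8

Arc length = 2 + 14 + 5 + 11 + 14 + 9 + 2 + 7 = 64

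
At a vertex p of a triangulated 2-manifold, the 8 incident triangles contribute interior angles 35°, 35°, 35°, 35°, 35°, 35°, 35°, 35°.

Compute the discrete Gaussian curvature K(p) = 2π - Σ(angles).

Sum of angles = 280°. K = 360° - 280° = 80°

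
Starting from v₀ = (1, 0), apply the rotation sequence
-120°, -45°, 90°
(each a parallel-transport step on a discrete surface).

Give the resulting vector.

Total rotation: (-120°) + (-45°) + 90° = -75°. Final vector: (0.2588, -0.9659)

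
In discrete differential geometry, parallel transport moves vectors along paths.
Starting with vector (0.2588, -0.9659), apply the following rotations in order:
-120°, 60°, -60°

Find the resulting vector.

Total rotation: (-120°) + 60° + (-60°) = -120°. Final vector: (-0.9659, 0.2588)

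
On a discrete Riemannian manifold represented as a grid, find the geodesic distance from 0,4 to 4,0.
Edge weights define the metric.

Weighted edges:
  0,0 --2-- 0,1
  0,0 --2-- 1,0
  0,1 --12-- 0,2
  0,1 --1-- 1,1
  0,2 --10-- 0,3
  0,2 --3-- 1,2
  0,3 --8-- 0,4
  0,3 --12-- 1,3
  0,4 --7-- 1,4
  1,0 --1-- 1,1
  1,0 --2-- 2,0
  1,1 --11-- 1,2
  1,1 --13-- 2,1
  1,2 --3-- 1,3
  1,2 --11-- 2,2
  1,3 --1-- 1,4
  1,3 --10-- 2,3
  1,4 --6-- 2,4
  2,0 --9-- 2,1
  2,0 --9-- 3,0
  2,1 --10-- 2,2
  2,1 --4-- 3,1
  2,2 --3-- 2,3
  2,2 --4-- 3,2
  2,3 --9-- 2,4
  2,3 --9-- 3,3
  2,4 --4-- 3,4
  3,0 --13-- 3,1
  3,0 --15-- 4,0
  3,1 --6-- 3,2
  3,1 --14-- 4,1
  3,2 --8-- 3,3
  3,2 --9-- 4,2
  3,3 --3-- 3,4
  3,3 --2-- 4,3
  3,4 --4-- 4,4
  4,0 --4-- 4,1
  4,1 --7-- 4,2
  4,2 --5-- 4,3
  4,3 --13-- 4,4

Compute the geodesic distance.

Shortest path: 0,4 → 1,4 → 2,4 → 3,4 → 3,3 → 4,3 → 4,2 → 4,1 → 4,0, total weight = 38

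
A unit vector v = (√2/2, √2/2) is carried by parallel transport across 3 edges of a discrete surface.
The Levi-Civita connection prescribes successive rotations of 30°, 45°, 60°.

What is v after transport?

Total rotation: 30° + 45° + 60° = 135°. Final vector: (-1, 0)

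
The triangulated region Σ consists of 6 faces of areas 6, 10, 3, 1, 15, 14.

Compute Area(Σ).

6 + 10 + 3 + 1 + 15 + 14 = 49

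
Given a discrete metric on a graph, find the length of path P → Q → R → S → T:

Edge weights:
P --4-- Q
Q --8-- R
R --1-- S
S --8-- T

Arc length = 4 + 8 + 1 + 8 = 21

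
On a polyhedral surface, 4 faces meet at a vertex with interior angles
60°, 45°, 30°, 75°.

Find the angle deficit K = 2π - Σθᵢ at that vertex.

Sum of angles = 210°. K = 360° - 210° = 150°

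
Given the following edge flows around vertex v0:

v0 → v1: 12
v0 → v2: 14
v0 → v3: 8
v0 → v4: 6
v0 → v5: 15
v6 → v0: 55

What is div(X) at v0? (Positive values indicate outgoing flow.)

Divergence = sum of outgoing flows = 12 + 14 + 8 + 6 + 15 + (-55) = 0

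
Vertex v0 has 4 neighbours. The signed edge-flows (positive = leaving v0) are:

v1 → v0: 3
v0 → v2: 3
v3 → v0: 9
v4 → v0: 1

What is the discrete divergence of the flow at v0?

Divergence = sum of outgoing flows = (-3) + 3 + (-9) + (-1) = -10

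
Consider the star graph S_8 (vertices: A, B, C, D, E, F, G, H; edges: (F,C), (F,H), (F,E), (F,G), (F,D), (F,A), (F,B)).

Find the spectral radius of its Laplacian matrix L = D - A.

The star S_8 is the complete bipartite graph K_{1,7} (one hub of degree 7, 7 leaves of degree 1). The Laplacian spectrum of K_{p,q} is 0, p (multiplicity q−1), q (multiplicity p−1), p+q. With p = 1, q = 7: 0 once, 1 with multiplicity 6, and 8 once. (Check: trace L = sum of degrees = 14 = 6·1 + 8.)
Laplacian eigenvalues: [0.0, 1.0, 1.0, 1.0, 1.0, 1.0, 1.0, 8.0]. Largest eigenvalue (spectral radius) = 8.0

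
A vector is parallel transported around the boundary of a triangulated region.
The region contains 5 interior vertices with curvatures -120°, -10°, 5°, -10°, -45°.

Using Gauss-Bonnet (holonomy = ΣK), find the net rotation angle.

Holonomy = total enclosed curvature = (-120°) + (-10°) + 5° + (-10°) + (-45°) = -180°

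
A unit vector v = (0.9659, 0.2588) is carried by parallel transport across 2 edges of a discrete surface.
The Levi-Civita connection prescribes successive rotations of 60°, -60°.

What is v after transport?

Total rotation: 60° + (-60°) = 0°. Final vector: (0.9659, 0.2588)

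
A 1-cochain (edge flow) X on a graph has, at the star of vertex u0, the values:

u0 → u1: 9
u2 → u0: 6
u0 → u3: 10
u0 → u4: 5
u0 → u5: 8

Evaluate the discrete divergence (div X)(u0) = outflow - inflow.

Divergence = sum of outgoing flows = 9 + (-6) + 10 + 5 + 8 = 26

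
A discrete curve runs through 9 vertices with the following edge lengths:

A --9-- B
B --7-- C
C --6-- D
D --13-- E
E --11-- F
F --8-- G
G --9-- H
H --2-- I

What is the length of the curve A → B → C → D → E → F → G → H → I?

Arc length = 9 + 7 + 6 + 13 + 11 + 8 + 9 + 2 = 65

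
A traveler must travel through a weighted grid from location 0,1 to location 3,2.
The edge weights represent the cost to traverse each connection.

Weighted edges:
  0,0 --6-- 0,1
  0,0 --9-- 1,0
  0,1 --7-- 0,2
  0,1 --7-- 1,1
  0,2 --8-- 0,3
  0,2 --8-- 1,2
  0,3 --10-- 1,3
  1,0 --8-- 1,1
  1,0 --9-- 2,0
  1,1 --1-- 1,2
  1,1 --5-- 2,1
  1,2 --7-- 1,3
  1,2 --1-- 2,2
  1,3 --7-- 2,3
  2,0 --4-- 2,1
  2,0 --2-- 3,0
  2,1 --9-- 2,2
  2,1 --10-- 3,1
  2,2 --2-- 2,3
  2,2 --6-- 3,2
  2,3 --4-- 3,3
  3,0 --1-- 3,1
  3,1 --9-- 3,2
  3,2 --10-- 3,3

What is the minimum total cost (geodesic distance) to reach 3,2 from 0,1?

Shortest path: 0,1 → 1,1 → 1,2 → 2,2 → 3,2, total weight = 15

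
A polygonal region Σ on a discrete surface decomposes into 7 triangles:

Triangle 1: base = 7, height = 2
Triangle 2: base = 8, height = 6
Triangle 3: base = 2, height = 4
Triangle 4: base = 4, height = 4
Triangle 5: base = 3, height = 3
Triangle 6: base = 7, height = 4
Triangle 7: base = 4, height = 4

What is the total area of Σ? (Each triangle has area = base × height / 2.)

(1/2)×7×2 + (1/2)×8×6 + (1/2)×2×4 + (1/2)×4×4 + (1/2)×3×3 + (1/2)×7×4 + (1/2)×4×4 = 69.5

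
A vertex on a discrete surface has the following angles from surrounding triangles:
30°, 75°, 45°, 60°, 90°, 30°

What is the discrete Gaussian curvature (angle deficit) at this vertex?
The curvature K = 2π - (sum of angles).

Sum of angles = 330°. K = 360° - 330° = 30° = π/6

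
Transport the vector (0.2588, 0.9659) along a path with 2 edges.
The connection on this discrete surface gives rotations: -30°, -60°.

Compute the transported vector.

Total rotation: (-30°) + (-60°) = -90°. Final vector: (0.9659, -0.2588)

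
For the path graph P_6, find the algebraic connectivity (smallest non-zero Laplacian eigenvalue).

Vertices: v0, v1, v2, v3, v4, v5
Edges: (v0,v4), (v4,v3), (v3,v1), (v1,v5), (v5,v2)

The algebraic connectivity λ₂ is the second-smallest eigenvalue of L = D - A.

The path graph P_n has Laplacian eigenvalues λ_k = 2 − 2cos(kπ/n), k = 0, 1, …, n−1. Here n = 6:
k=0: 2 − 2cos(0) = 0.0; k=1: 2 − 2cos(π/6) = 0.2679; k=2: 2 − 2cos(π/3) = 1.0; k=3: 2 − 2cos(π/2) = 2.0; k=4: 2 − 2cos(2π/3) = 3.0; k=5: 2 − 2cos(5π/6) = 3.7321.
Laplacian eigenvalues: [0.0, 0.2679, 1.0, 2.0, 3.0, 3.7321]. Algebraic connectivity (smallest non-zero eigenvalue) = 0.2679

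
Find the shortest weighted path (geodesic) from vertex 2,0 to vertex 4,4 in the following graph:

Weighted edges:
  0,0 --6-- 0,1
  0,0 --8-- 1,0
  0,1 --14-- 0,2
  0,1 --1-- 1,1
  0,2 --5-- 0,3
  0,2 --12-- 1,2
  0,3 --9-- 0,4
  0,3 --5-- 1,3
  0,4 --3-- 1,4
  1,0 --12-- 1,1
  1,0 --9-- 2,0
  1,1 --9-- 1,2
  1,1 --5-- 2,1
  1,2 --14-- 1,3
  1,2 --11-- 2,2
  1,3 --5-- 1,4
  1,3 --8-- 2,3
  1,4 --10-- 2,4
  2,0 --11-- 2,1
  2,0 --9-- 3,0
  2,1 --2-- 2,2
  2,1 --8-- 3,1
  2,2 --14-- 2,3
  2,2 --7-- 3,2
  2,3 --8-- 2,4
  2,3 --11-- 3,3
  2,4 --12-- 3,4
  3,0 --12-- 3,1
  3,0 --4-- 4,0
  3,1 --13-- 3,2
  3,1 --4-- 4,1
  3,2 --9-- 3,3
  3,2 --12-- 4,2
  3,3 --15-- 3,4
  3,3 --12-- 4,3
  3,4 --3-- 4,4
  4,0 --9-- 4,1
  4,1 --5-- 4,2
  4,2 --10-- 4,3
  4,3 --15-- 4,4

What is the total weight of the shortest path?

Shortest path: 2,0 → 2,1 → 2,2 → 3,2 → 3,3 → 3,4 → 4,4, total weight = 47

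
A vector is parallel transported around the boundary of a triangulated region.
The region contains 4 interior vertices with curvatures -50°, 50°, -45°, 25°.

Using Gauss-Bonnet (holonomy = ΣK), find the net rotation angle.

Holonomy = total enclosed curvature = (-50°) + 50° + (-45°) + 25° = -20°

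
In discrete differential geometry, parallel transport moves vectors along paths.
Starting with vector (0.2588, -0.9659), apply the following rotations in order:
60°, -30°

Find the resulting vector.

Total rotation: 60° + (-30°) = 30°. Final vector: (0.7071, -0.7071)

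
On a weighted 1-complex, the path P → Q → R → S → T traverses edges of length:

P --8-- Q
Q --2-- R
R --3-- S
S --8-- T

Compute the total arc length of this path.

Arc length = 8 + 2 + 3 + 8 = 21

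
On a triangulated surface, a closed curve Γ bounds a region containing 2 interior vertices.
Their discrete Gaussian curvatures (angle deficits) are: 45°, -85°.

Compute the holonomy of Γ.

Holonomy = total enclosed curvature = 45° + (-85°) = -40°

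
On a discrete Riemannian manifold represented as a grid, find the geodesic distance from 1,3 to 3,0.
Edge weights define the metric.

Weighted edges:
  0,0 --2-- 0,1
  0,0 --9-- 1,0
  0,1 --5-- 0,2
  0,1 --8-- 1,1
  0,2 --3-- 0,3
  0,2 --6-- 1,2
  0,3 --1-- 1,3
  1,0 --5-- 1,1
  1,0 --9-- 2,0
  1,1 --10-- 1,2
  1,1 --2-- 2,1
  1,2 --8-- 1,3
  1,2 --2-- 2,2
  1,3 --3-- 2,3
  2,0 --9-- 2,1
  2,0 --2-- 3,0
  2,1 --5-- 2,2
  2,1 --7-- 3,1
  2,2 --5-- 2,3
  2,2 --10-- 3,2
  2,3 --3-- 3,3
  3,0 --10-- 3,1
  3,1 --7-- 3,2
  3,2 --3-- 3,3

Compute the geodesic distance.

Shortest path: 1,3 → 2,3 → 2,2 → 2,1 → 2,0 → 3,0, total weight = 24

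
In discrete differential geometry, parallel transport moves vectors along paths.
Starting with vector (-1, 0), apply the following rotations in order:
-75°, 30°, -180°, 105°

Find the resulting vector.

Total rotation: (-75°) + 30° + (-180°) + 105° = -120°. Final vector: (0.5000, 0.8660)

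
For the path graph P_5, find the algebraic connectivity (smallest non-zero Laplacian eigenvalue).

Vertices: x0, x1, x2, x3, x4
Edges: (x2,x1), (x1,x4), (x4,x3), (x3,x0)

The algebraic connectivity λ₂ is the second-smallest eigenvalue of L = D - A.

The path graph P_n has Laplacian eigenvalues λ_k = 2 − 2cos(kπ/n), k = 0, 1, …, n−1. Here n = 5:
k=0: 2 − 2cos(0) = 0.0; k=1: 2 − 2cos(π/5) = 0.382; k=2: 2 − 2cos(2π/5) = 1.382; k=3: 2 − 2cos(3π/5) = 2.618; k=4: 2 − 2cos(4π/5) = 3.618.
Laplacian eigenvalues: [0.0, 0.382, 1.382, 2.618, 3.618]. Algebraic connectivity (smallest non-zero eigenvalue) = 0.382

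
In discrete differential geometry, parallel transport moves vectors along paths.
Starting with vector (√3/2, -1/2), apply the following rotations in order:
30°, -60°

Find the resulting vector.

Total rotation: 30° + (-60°) = -30°. Final vector: (0.5000, -0.8660)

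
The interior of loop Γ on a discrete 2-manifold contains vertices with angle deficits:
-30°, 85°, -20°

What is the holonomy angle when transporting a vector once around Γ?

Holonomy = total enclosed curvature = (-30°) + 85° + (-20°) = 35°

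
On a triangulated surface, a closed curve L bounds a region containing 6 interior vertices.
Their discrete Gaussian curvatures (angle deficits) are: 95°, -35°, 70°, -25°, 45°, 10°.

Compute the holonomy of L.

Holonomy = total enclosed curvature = 95° + (-35°) + 70° + (-25°) + 45° + 10° = 160°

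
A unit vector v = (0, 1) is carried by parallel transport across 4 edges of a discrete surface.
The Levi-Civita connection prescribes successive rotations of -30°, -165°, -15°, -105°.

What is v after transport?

Total rotation: (-30°) + (-165°) + (-15°) + (-105°) = -315° ≡ 45° (mod 360°). Final vector: (-0.7071, 0.7071)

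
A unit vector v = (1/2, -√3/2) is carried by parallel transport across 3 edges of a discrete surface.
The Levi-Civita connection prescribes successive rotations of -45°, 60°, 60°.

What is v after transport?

Total rotation: (-45°) + 60° + 60° = 75°. Final vector: (0.9659, 0.2588)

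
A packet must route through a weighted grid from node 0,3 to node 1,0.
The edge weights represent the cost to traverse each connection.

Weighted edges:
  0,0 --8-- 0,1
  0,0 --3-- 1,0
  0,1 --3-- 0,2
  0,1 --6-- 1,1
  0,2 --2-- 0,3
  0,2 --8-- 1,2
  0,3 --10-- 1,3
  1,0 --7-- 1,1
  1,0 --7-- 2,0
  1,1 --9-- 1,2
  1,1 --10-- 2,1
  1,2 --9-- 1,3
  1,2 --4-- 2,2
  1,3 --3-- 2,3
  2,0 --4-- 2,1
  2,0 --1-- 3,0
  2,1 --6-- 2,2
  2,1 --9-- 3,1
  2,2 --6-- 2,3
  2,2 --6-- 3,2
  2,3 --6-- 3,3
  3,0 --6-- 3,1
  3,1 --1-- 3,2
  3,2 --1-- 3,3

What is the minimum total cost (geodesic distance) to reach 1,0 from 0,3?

Shortest path: 0,3 → 0,2 → 0,1 → 0,0 → 1,0, total weight = 16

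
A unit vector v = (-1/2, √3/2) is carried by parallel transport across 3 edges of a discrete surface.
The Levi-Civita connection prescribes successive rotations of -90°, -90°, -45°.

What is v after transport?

Total rotation: (-90°) + (-90°) + (-45°) = -225° ≡ 135° (mod 360°). Final vector: (-0.2588, -0.9659)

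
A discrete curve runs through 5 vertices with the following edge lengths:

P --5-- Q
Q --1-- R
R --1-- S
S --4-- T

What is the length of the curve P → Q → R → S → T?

Arc length = 5 + 1 + 1 + 4 = 11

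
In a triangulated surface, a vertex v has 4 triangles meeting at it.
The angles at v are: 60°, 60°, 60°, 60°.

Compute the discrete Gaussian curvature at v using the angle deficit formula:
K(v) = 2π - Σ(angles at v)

Sum of angles = 240°. K = 360° - 240° = 120°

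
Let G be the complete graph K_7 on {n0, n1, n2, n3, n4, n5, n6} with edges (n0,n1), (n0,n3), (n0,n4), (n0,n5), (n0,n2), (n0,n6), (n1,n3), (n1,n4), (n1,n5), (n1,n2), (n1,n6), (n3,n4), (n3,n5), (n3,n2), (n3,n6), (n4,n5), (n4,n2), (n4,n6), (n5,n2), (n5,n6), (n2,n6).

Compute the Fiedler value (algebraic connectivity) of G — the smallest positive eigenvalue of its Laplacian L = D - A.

For the complete graph K_n, L = nI − J (J = all-ones matrix). J has eigenvalues n (once, eigenvector 𝟙) and 0 (multiplicity n−1), so L has eigenvalues 0 (once) and n (multiplicity n−1). Here n = 7: eigenvalue 0 once and 7 with multiplicity 6.
Laplacian eigenvalues: [0.0, 7.0, 7.0, 7.0, 7.0, 7.0, 7.0]. Algebraic connectivity (smallest non-zero eigenvalue) = 7.0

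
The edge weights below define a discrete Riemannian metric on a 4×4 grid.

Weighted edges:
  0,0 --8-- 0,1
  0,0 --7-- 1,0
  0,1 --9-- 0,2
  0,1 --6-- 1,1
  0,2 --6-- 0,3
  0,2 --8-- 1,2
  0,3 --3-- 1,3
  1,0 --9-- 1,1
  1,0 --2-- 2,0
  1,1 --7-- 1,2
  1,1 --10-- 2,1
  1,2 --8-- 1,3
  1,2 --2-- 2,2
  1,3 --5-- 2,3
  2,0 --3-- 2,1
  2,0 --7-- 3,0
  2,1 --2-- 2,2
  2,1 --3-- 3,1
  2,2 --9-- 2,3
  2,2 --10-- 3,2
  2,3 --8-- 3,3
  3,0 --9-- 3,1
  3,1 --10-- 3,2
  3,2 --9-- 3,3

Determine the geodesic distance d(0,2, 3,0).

Shortest path: 0,2 → 1,2 → 2,2 → 2,1 → 2,0 → 3,0, total weight = 22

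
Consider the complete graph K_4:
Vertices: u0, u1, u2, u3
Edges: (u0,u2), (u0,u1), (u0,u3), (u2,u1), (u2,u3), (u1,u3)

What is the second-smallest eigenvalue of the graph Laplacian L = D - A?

For the complete graph K_n, L = nI − J (J = all-ones matrix). J has eigenvalues n (once, eigenvector 𝟙) and 0 (multiplicity n−1), so L has eigenvalues 0 (once) and n (multiplicity n−1). Here n = 4: eigenvalue 0 once and 4 with multiplicity 3.
Laplacian eigenvalues: [0.0, 4.0, 4.0, 4.0]. Algebraic connectivity (smallest non-zero eigenvalue) = 4.0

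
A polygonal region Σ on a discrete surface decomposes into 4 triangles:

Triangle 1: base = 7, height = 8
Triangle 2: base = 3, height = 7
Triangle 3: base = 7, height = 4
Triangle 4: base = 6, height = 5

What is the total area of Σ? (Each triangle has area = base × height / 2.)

(1/2)×7×8 + (1/2)×3×7 + (1/2)×7×4 + (1/2)×6×5 = 67.5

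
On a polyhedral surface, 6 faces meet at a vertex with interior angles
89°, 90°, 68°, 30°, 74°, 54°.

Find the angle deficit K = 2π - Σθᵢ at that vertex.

Sum of angles = 405°. K = 360° - 405° = -45° = -π/4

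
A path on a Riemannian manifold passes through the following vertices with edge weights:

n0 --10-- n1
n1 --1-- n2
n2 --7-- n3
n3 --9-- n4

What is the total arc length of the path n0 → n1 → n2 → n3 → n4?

Arc length = 10 + 1 + 7 + 9 = 27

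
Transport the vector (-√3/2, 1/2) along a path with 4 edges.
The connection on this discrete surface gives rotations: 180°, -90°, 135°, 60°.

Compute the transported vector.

Total rotation: 180° + (-90°) + 135° + 60° = 285° ≡ -75° (mod 360°). Final vector: (0.2588, 0.9659)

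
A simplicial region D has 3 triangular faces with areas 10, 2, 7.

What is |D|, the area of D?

10 + 2 + 7 = 19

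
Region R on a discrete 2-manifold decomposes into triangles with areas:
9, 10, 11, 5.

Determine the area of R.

9 + 10 + 11 + 5 = 35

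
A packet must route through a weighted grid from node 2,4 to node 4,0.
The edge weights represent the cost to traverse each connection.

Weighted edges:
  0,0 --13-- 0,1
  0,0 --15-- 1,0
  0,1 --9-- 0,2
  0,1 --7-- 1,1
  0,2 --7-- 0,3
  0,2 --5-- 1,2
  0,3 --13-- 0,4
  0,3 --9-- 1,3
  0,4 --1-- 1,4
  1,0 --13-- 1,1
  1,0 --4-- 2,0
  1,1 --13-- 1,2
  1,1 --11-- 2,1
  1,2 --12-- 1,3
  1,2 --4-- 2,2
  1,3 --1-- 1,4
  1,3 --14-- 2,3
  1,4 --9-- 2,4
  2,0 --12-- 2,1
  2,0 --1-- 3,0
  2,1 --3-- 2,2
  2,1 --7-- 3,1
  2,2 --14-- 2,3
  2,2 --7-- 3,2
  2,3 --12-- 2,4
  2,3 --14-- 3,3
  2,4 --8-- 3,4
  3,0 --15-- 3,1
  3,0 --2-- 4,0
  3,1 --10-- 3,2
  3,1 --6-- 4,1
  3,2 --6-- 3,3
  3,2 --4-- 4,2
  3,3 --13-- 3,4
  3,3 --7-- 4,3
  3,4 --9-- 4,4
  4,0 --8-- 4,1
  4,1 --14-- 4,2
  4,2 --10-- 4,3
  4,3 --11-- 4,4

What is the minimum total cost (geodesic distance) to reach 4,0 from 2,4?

Shortest path: 2,4 → 2,3 → 2,2 → 2,1 → 2,0 → 3,0 → 4,0, total weight = 44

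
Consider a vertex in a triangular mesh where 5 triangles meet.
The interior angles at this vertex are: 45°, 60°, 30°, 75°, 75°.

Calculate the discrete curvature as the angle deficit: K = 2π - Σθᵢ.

Sum of angles = 285°. K = 360° - 285° = 75° = 5π/12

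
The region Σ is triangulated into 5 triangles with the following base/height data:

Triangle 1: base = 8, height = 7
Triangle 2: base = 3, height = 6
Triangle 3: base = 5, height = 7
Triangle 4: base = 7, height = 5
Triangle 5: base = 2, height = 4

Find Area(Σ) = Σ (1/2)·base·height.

(1/2)×8×7 + (1/2)×3×6 + (1/2)×5×7 + (1/2)×7×5 + (1/2)×2×4 = 76.0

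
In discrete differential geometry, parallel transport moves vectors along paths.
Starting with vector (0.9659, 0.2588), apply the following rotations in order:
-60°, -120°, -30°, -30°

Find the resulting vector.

Total rotation: (-60°) + (-120°) + (-30°) + (-30°) = -240° ≡ 120° (mod 360°). Final vector: (-0.7071, 0.7071)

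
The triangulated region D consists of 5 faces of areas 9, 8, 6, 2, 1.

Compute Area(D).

9 + 8 + 6 + 2 + 1 = 26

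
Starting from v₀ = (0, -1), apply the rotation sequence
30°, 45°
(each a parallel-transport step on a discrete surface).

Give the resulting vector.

Total rotation: 30° + 45° = 75°. Final vector: (0.9659, -0.2588)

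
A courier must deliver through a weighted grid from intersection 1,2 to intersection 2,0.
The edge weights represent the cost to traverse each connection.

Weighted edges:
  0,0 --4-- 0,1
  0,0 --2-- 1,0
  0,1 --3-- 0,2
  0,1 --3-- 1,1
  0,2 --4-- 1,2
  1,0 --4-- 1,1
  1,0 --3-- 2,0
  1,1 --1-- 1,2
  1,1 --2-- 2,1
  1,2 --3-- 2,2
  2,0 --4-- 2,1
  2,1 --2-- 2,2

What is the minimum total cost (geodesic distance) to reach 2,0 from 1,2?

Shortest path: 1,2 → 1,1 → 2,1 → 2,0, total weight = 7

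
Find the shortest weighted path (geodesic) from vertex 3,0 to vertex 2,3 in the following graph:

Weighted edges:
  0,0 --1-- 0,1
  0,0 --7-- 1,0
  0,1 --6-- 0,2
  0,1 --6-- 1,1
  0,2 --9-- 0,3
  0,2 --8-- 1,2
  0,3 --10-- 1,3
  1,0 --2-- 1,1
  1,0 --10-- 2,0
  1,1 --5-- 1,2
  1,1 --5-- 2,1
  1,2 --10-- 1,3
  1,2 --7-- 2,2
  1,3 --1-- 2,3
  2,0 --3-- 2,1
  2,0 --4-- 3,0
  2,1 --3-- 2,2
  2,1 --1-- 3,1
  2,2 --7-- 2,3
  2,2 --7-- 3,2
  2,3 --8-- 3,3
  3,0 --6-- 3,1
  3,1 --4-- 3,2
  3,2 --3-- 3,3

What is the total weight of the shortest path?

Shortest path: 3,0 → 2,0 → 2,1 → 2,2 → 2,3, total weight = 17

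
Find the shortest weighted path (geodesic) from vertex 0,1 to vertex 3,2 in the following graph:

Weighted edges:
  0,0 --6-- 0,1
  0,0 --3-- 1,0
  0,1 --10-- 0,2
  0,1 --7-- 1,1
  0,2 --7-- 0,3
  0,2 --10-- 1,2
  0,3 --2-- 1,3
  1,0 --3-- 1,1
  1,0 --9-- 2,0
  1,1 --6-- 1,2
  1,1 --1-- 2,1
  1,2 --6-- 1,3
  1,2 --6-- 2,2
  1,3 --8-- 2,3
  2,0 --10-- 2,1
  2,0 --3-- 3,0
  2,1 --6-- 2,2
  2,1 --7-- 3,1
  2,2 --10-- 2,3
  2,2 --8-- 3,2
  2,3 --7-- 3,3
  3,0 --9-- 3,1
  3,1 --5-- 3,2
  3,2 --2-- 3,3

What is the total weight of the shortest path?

Shortest path: 0,1 → 1,1 → 2,1 → 3,1 → 3,2, total weight = 20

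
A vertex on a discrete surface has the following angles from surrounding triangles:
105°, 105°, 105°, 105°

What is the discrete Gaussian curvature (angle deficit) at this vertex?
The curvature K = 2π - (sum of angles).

Sum of angles = 420°. K = 360° - 420° = -60° = -π/3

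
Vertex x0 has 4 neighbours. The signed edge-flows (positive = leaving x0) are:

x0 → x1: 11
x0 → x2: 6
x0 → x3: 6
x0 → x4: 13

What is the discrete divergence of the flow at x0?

Divergence = sum of outgoing flows = 11 + 6 + 6 + 13 = 36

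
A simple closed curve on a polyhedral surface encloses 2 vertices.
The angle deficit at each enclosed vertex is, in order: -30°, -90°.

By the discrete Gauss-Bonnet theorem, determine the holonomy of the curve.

Holonomy = total enclosed curvature = (-30°) + (-90°) = -120°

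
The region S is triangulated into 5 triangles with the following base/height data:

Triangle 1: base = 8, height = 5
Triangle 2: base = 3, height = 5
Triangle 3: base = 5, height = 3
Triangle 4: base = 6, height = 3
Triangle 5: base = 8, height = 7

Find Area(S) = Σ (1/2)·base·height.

(1/2)×8×5 + (1/2)×3×5 + (1/2)×5×3 + (1/2)×6×3 + (1/2)×8×7 = 72.0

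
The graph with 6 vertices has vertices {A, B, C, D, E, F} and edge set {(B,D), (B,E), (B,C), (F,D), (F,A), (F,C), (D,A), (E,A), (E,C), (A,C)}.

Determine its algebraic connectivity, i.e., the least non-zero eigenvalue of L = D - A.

Degrees: deg(A) = 4, deg(B) = 3, deg(C) = 4, deg(D) = 3, deg(E) = 3, deg(F) = 3.
L = D − A with rows/columns ordered (A, B, C, D, E, F):
  [ 4,  0, -1, -1, -1, -1]
  [ 0,  3, -1, -1, -1,  0]
  [-1, -1,  4,  0, -1, -1]
  [-1, -1,  0,  3,  0, -1]
  [-1, -1, -1,  0,  3,  0]
  [-1,  0, -1, -1,  0,  3]
Characteristic polynomial: det(λI − L) = λ(λ² − 8λ + 13)(λ − 3)(λ − 4)(λ − 5).
Roots: λ = 0; (λ² − 8λ + 13) = 0 ⇒ λ = 4 ± √3 ≈ 2.2679, 5.7321; (λ − 3) = 0 ⇒ λ = 3; (λ − 4) = 0 ⇒ λ = 4; (λ − 5) = 0 ⇒ λ = 5.
(Check: the roots sum (with multiplicity) to 20, matching trace L = Σdeg = 2·10 = 20.)
Laplacian eigenvalues: [0.0, 2.2679, 3.0, 4.0, 5.0, 5.7321]. Algebraic connectivity (smallest non-zero eigenvalue) = 2.2679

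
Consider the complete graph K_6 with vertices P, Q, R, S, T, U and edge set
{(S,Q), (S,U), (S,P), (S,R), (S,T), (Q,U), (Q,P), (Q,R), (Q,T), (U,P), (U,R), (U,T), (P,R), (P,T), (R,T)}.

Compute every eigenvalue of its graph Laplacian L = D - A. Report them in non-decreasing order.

For the complete graph K_n, L = nI − J (J = all-ones matrix). J has eigenvalues n (once, eigenvector 𝟙) and 0 (multiplicity n−1), so L has eigenvalues 0 (once) and n (multiplicity n−1). Here n = 6: eigenvalue 0 once and 6 with multiplicity 5.
Laplacian eigenvalues (increasing order): [0.0, 6.0, 6.0, 6.0, 6.0, 6.0]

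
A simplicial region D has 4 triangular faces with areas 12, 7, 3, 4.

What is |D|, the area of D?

12 + 7 + 3 + 4 = 26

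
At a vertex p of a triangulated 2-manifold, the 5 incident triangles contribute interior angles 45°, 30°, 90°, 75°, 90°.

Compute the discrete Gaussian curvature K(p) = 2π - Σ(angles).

Sum of angles = 330°. K = 360° - 330° = 30°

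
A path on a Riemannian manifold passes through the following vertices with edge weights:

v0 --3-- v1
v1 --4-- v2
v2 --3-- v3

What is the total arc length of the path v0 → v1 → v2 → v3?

Arc length = 3 + 4 + 3 = 10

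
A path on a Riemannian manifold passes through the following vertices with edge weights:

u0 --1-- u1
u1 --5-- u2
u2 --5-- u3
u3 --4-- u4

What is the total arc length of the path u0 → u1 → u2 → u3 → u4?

Arc length = 1 + 5 + 5 + 4 = 15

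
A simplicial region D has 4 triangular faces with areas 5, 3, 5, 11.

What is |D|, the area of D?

5 + 3 + 5 + 11 = 24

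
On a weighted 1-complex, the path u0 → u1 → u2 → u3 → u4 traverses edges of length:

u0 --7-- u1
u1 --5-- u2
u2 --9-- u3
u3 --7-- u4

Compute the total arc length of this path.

Arc length = 7 + 5 + 9 + 7 = 28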